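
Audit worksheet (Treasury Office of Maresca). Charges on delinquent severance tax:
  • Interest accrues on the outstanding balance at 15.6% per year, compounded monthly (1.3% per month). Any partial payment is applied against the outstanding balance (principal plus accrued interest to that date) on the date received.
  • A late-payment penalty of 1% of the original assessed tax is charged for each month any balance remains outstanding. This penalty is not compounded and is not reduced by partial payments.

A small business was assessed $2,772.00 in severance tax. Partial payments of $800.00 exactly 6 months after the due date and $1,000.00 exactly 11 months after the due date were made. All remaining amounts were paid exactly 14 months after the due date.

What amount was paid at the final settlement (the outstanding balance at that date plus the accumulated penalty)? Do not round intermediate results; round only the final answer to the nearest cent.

$1,782.92

Balance at month 6: $2,772.0000 × (1 + 0.013)^6 = $2,995.3660…
After $800.00 payment: $2,995.3660… − $800.00 = $2,195.3660…
Balance at month 11: $2,195.3660… × (1 + 0.013)^5 = $2,341.8235…
After $1,000.00 payment: $2,341.8235… − $1,000.00 = $1,341.8235…
Balance at month 14: $1,341.8235… × (1 + 0.013)^3 = $1,394.8379…
Penalty: 14 × 1% × $2,772.00 = $388.08
Final settlement = outstanding balance + penalty = $1,394.8379… + $388.08 = $1,782.92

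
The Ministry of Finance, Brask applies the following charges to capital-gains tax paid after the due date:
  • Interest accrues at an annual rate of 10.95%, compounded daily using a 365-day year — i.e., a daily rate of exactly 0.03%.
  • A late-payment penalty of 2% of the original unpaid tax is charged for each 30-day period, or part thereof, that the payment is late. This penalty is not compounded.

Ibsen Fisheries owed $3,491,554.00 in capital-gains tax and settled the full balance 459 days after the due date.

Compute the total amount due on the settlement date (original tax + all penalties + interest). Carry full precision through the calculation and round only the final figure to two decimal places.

$5,124,230.87

Penalty periods: ⌈459/30⌉ = 16; penalty = 16 × 2% × $3,491,554.00 = $1,117,297.28
Interest: $3,491,554.00 × ((1 + 0.0003)^459 − 1) = $3,491,554.00 × 0.14760751… = $515,379.5917…
Total = $3,491,554.00 + $1,117,297.2800 + $515,379.5917… = $5,124,230.87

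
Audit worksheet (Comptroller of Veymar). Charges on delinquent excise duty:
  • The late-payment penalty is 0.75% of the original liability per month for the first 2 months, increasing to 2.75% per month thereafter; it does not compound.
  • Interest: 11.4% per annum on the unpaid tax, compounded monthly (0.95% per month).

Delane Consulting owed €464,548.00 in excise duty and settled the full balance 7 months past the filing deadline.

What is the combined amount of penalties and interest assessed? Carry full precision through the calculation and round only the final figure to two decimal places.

€102,630.52

Penalty, months 1–2: 2 × 0.75% × €464,548.00 = €6,968.22
Penalty, months 3–7: 5 × 2.75% × €464,548.00 = €63,875.35
Interest: €464,548.00 × ((1 + 0.0095)^7 − 1) = €464,548.00 × 0.0684255… = €31,786.9500…
Penalties + interest = €70,843.5700 + €31,786.9500… = €102,630.52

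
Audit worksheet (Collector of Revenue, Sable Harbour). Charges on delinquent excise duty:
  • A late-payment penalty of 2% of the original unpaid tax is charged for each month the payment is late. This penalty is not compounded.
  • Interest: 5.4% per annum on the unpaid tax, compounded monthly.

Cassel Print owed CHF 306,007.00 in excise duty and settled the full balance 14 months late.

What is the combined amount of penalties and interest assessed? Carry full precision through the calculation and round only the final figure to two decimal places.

CHF 105,534.57

Late-payment penalty = 2% × CHF 306,007.00 × 14 mo = CHF 85,681.96
Interest (5.4%/yr ÷ 12 = 0.45%/month): CHF 306,007.00 × ((1 + 0.0045)^14 − 1) = CHF 19,852.6122…
Penalties + interest = CHF 85,681.9600 + CHF 19,852.6122… = CHF 105,534.57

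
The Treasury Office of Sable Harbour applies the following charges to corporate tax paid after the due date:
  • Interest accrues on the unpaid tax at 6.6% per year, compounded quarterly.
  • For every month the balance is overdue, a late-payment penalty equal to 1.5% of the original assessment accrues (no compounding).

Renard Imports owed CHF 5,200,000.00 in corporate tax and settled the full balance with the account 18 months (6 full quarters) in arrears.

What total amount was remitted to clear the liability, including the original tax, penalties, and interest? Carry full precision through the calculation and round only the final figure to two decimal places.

CHF 7,140,508.50

Late-payment penalty: 18 × 1.5% × CHF 5,200,000.00 = CHF 1,404,000.00
Interest (6.6%/yr ÷ 4 = 1.65%/quarter): CHF 5,200,000.00 × ((1 + 0.0165)^6 − 1) = CHF 536,508.5006…
Total = CHF 5,200,000.00 + CHF 1,404,000.0000 + CHF 536,508.5006… = CHF 7,140,508.50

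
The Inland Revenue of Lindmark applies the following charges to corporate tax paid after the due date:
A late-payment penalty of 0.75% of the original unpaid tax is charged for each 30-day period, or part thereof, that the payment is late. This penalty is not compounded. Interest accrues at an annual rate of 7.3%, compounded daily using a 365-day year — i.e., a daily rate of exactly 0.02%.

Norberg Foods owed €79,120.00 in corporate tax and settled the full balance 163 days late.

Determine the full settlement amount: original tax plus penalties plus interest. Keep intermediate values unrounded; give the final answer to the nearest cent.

€85,301.95

Penalty periods: ⌈163/30⌉ = 6; penalty = 6 × 0.75% × €79,120.00 = €3,560.40
Interest: €79,120.00 × ((1 + 0.0002)^163 − 1) = €79,120.00 × 0.03313383… = €2,621.5490…
Total = €79,120.00 + €3,560.4000 + €2,621.5490… = €85,301.95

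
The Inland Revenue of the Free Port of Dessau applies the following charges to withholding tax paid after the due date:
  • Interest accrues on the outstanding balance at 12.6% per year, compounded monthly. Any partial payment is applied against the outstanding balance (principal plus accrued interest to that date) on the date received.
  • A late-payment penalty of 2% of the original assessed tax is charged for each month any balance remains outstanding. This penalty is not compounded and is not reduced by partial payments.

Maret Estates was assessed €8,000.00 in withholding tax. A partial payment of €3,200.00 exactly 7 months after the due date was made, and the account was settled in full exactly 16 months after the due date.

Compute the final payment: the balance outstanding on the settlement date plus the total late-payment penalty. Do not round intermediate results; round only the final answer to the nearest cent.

€8,499.79

Monthly rate = 12.6% ÷ 12 = 1.05%
Balance at month 7: €8,000.0000 × (1 + 0.0105)^7 = €8,606.8496…
After €3,200.00 payment: €8,606.8496… − €3,200.00 = €5,406.8496…
Balance at month 16: €5,406.8496… × (1 + 0.0105)^9 = €5,939.7908…
Penalty: 16 × 2% × €8,000.00 = €2,560.00
Final settlement = outstanding balance + penalty = €5,939.7908… + €2,560.00 = €8,499.79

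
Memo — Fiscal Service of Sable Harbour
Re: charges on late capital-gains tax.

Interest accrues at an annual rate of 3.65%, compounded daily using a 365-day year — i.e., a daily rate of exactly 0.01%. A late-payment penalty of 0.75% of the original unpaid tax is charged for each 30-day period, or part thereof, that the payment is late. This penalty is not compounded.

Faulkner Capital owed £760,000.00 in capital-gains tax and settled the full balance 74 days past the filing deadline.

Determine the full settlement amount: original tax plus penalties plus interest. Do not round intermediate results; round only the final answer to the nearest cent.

£782,744.58

Penalty periods: ⌈74/30⌉ = 3; penalty = 3 × 0.75% × £760,000.00 = £17,100.00
Interest: £760,000.00 × ((1 + 0.0001)^74 − 1) = £760,000.00 × 0.00742707… = £5,644.5770…
Total = £760,000.00 + £17,100.0000 + £5,644.5770… = £782,744.58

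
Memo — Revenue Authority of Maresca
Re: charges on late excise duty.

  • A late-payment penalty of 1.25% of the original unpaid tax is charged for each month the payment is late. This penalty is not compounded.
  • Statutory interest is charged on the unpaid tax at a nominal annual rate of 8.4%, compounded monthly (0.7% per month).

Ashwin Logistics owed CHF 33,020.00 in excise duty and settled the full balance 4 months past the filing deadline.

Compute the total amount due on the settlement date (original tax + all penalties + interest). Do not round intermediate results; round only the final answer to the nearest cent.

CHF 35,605.31

Late-payment penalty = 1.25% × CHF 33,020.00 × 4 mo = CHF 1,651.00
Interest: CHF 33,020.00 × ((1 + 0.007)^4 − 1) = CHF 33,020.00 × 0.0282954… = CHF 934.3133…
Total = CHF 33,020.00 + CHF 1,651.0000 + CHF 934.3133… = CHF 35,605.31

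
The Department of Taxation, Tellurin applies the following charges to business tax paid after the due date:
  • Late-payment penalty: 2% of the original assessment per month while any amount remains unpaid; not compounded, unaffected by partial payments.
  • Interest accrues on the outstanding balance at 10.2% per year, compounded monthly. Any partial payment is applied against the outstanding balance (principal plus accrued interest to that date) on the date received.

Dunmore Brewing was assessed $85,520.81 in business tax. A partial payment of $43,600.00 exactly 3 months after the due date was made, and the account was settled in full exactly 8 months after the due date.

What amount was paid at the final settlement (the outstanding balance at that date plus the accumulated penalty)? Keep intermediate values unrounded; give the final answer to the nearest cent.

Monthly rate = 10.2% ÷ 12 = 0.85%
Balance at month 3: $85,520.8100 × (1 + 0.0085)^3 = $87,720.1798…
After $43,600.00 payment: $87,720.1798… − $43,600.00 = $44,120.1798…
Balance at month 8: $44,120.1798… × (1 + 0.0085)^5 = $46,027.4364…
Penalty: 8 × 2% × $85,520.81 = $13,683.33…
Final settlement = outstanding balance + penalty = $46,027.4364… + $13,683.33… = $59,710.77

$59,710.77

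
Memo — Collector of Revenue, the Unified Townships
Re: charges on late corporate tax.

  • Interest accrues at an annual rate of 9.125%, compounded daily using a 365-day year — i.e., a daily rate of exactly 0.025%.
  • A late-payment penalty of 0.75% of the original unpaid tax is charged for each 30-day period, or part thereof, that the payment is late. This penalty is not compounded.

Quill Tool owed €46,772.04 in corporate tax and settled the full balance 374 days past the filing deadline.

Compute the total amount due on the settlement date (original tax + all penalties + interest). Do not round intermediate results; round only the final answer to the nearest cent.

€55,915.87

Penalty periods: ⌈374/30⌉ = 13; penalty = 13 × 0.75% × €46,772.04 = €4,560.27…
Interest: €46,772.04 × ((1 + 0.00025)^374 − 1) = €46,772.04 × 0.09799777… = €4,583.5557…
Total = €46,772.04 + €4,560.2739 + €4,583.5557… = €55,915.87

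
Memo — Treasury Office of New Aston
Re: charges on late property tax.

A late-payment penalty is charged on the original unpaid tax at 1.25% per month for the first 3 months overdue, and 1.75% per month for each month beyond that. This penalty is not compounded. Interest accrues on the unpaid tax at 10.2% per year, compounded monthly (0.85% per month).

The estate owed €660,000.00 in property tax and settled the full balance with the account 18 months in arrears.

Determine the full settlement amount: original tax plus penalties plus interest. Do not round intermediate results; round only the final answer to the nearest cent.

Penalty, months 1–3: 3 × 1.25% × €660,000.00 = €24,750.00
Penalty, months 4–18: 15 × 1.75% × €660,000.00 = €173,250.00
Interest: €660,000.00 × ((1 + 0.0085)^18 − 1) = €660,000.00 × 0.1645717… = €108,617.3462…
Total = €660,000.00 + €198,000.0000 + €108,617.3462… = €966,617.35

€966,617.35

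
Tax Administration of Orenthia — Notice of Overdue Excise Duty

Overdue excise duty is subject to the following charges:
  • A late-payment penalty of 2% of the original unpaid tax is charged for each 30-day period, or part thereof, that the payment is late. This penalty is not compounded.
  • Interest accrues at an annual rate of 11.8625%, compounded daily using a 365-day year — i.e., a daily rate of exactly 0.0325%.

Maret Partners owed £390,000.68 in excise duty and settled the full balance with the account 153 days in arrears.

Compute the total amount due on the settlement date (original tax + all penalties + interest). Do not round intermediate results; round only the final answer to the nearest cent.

Penalty periods: ⌈153/30⌉ = 6; penalty = 6 × 2% × £390,000.68 = £46,800.08…
Interest: £390,000.68 × ((1 + 0.000325)^153 − 1) = £390,000.68 × 0.05097355… = £19,879.7177…
Total = £390,000.68 + £46,800.0816 + £19,879.7177… = £456,680.48

£456,680.48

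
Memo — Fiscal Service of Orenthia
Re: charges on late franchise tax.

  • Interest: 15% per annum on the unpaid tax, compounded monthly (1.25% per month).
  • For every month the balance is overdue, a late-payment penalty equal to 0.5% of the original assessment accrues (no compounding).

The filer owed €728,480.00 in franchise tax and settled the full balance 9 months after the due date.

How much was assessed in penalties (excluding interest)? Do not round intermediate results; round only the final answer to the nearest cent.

€32,781.60

Late-payment penalty: 9 × 0.5% × €728,480.00 = €32,781.60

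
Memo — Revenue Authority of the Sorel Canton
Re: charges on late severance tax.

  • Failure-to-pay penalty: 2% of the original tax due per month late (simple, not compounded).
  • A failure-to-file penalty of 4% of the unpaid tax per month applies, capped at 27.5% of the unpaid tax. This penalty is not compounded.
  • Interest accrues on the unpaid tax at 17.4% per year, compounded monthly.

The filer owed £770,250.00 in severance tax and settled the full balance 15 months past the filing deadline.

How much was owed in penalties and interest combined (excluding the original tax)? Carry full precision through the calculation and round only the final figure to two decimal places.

Failure-to-file: 15 × 4% × £770,250.00 = £462,150.00, capped at 27.5% × £770,250.00 = £211,818.75
Failure-to-pay penalty: 15 × 2% × £770,250.00 = £231,075.00
Interest (17.4%/yr ÷ 12 = 1.45%/month): £770,250.00 × ((1 + 0.0145)^15 − 1) = £185,650.0350…
Penalties + interest = £442,893.7500 + £185,650.0350… = £628,543.79

£628,543.79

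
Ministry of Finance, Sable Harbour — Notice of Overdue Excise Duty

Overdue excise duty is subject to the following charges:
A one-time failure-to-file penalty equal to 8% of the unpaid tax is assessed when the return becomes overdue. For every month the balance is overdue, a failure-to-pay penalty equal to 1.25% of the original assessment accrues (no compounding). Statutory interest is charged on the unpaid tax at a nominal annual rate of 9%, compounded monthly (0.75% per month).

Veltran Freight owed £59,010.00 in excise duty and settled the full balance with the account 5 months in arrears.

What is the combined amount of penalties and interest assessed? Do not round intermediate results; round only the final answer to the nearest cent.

£10,655.24

Failure-to-file penalty: 8% × £59,010.00 = £4,720.80
Failure-to-pay penalty = 1.25% × £59,010.00 × 5 mo = £3,688.13…
Interest: £59,010.00 × ((1 + 0.0075)^5 − 1) = £59,010.00 × 0.0380667… = £2,246.3180…
Penalties + interest = £8,408.9250 + £2,246.3180… = £10,655.24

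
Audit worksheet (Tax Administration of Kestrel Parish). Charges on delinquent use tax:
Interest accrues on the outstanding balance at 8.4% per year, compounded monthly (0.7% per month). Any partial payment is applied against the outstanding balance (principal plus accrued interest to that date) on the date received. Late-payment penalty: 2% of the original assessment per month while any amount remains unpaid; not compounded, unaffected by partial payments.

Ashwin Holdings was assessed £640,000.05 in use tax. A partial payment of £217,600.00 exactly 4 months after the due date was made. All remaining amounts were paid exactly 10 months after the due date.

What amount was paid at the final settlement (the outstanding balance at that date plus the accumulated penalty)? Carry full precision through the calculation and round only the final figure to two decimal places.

Balance at month 4: £640,000.0500 × (1 + 0.007)^4 = £658,109.0910…
After £217,600.00 payment: £658,109.0910… − £217,600.00 = £440,509.0910…
Balance at month 10: £440,509.0910… × (1 + 0.007)^6 = £459,337.2848…
Penalty: 10 × 2% × £640,000.05 = £128,000.01
Final settlement = outstanding balance + penalty = £459,337.2848… + £128,000.01 = £587,337.29

£587,337.29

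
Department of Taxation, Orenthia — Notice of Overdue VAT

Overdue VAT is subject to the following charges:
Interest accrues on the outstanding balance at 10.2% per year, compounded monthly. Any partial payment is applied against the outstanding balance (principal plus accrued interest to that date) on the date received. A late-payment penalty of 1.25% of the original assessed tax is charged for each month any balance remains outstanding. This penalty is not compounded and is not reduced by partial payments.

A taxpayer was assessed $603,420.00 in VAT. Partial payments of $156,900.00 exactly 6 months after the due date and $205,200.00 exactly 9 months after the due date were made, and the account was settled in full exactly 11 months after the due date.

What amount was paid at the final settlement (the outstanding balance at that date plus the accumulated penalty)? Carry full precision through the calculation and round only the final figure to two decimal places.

$372,884.25

Monthly rate = 10.2% ÷ 12 = 0.85%
Balance at month 6: $603,420.0000 × (1 + 0.0085)^6 = $634,855.8353…
After $156,900.00 payment: $634,855.8353… − $156,900.00 = $477,955.8353…
Balance at month 9: $477,955.8353… × (1 + 0.0085)^3 = $490,247.5996…
After $205,200.00 payment: $490,247.5996… − $205,200.00 = $285,047.5996…
Balance at month 11: $285,047.5996… × (1 + 0.0085)^2 = $289,914.0035…
Penalty: 11 × 1.25% × $603,420.00 = $82,970.25
Final settlement = outstanding balance + penalty = $289,914.0035… + $82,970.25 = $372,884.25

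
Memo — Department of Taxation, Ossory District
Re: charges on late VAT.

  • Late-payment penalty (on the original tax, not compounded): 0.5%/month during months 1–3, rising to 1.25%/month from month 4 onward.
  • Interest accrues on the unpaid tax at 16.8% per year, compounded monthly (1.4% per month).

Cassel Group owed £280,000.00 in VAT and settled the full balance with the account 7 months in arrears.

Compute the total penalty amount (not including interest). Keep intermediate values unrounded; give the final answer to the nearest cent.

£18,200.00

Penalty, months 1–3: 3 × 0.5% × £280,000.00 = £4,200.00
Penalty, months 4–7: 4 × 1.25% × £280,000.00 = £14,000.00
Total penalty = £4,200.00 + £14,000.00 = £18,200.00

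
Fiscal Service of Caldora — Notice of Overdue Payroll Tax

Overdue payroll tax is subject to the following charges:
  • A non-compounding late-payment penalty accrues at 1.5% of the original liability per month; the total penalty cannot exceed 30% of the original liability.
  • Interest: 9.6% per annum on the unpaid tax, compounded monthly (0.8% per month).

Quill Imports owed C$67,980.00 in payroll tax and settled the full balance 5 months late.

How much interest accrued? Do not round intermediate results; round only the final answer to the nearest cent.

C$2,763.06

Interest: C$67,980.00 × ((1 + 0.008)^5 − 1) = C$67,980.00 × 0.0406451… = C$2,763.0567…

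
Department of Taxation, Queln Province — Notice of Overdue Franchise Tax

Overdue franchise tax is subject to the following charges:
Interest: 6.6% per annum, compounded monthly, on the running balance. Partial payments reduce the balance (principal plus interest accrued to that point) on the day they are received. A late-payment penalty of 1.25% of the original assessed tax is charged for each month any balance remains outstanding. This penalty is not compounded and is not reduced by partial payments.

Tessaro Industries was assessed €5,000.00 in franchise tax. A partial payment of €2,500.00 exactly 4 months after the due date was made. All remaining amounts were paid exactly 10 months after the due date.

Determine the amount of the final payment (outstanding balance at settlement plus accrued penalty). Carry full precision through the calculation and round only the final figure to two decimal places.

Monthly rate = 6.6% ÷ 12 = 0.55%
Balance at month 4: €5,000.0000 × (1 + 0.0055)^4 = €5,110.9108…
After €2,500.00 payment: €5,110.9108… − €2,500.00 = €2,610.9108…
Balance at month 10: €2,610.9108… × (1 + 0.0055)^6 = €2,698.2643…
Penalty: 10 × 1.25% × €5,000.00 = €625.00
Final settlement = outstanding balance + penalty = €2,698.2643… + €625.00 = €3,323.26

€3,323.26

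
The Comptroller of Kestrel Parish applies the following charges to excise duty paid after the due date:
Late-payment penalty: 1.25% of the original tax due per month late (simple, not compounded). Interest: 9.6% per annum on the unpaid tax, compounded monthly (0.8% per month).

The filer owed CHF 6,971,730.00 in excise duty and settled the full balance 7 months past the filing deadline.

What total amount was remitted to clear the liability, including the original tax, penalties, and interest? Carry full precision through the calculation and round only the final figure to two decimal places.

CHF 7,981,669.20

Late-payment penalty: 7 × 1.25% × CHF 6,971,730.00 = CHF 610,026.38…
Interest: CHF 6,971,730.00 × ((1 + 0.008)^7 − 1) = CHF 6,971,730.00 × 0.0573621… = CHF 399,912.8228…
Total = CHF 6,971,730.00 + CHF 610,026.3750 + CHF 399,912.8228… = CHF 7,981,669.20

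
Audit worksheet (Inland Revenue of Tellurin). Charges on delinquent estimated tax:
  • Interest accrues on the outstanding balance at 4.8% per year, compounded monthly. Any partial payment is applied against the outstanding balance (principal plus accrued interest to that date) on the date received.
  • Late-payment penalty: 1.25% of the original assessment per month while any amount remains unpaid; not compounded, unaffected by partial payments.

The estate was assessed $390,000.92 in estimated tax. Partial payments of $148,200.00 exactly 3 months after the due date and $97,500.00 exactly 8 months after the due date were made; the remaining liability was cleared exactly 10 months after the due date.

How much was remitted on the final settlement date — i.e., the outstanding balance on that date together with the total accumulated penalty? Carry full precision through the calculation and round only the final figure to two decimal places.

Monthly rate = 4.8% ÷ 12 = 0.4%
Balance at month 3: $390,000.9200 × (1 + 0.004)^3 = $394,699.6760…
After $148,200.00 payment: $394,699.6760… − $148,200.00 = $246,499.6760…
Balance at month 8: $246,499.6760… × (1 + 0.004)^5 = $251,469.2676…
After $97,500.00 payment: $251,469.2676… − $97,500.00 = $153,969.2676…
Balance at month 10: $153,969.2676… × (1 + 0.004)^2 = $155,203.4852…
Penalty: 10 × 1.25% × $390,000.92 = $48,750.12…
Final settlement = outstanding balance + penalty = $155,203.4852… + $48,750.12… = $203,953.60

$203,953.60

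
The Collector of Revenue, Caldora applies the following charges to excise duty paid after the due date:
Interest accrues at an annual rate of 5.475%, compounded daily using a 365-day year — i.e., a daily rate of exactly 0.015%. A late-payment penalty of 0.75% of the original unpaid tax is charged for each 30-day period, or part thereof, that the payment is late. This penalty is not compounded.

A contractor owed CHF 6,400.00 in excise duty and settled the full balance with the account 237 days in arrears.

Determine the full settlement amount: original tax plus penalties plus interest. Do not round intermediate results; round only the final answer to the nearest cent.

Penalty periods: ⌈237/30⌉ = 8; penalty = 8 × 0.75% × CHF 6,400.00 = CHF 384.00
Interest: CHF 6,400.00 × ((1 + 0.00015)^237 − 1) = CHF 6,400.00 × 0.03618669… = CHF 231.5948…
Total = CHF 6,400.00 + CHF 384.0000 + CHF 231.5948… = CHF 7,015.59

CHF 7,015.59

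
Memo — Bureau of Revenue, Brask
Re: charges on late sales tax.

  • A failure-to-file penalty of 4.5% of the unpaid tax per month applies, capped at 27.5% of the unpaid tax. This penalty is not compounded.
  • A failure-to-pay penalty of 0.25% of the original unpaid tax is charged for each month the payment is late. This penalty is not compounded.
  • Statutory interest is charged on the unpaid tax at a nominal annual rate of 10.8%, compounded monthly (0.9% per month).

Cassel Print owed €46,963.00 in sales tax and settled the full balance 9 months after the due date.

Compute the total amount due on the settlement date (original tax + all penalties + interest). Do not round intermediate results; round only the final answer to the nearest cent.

€64,878.35

Failure-to-file: 9 × 4.5% × €46,963.00 = €19,020.02…, capped at 27.5% × €46,963.00 = €12,914.83…
Failure-to-pay penalty = 0.25% × €46,963.00 × 9 mo = €1,056.67…
Interest: €46,963.00 × ((1 + 0.009)^9 − 1) = €46,963.00 × 0.0839781… = €3,943.8621…
Total = €46,963.00 + €13,971.4925 + €3,943.8621… = €64,878.35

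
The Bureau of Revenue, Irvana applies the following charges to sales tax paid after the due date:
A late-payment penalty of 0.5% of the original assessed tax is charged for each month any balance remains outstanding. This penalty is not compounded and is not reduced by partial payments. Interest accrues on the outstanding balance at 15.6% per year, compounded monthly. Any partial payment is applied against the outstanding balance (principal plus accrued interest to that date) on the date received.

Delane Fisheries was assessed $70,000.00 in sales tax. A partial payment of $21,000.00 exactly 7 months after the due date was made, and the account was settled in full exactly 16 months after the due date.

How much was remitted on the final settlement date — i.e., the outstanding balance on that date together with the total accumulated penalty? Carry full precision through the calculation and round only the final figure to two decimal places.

Monthly rate = 15.6% ÷ 12 = 1.3%
Balance at month 7: $70,000.0000 × (1 + 0.013)^7 = $76,623.8832…
After $21,000.00 payment: $76,623.8832… − $21,000.00 = $55,623.8832…
Balance at month 16: $55,623.8832… × (1 + 0.013)^9 = $62,480.7613…
Penalty: 16 × 0.5% × $70,000.00 = $5,600.00
Final settlement = outstanding balance + penalty = $62,480.7613… + $5,600.00 = $68,080.76

$68,080.76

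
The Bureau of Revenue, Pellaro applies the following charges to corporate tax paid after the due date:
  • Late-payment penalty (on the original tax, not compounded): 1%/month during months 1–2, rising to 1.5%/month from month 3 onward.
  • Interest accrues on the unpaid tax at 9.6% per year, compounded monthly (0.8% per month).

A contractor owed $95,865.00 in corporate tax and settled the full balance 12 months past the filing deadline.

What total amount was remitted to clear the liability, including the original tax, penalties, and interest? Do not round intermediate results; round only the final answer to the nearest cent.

Penalty, months 1–2: 2 × 1% × $95,865.00 = $1,917.30
Penalty, months 3–12: 10 × 1.5% × $95,865.00 = $14,379.75
Interest: $95,865.00 × ((1 + 0.008)^12 − 1) = $95,865.00 × 0.1003387… = $9,618.9689…
Total = $95,865.00 + $16,297.0500 + $9,618.9689… = $121,781.02

$121,781.02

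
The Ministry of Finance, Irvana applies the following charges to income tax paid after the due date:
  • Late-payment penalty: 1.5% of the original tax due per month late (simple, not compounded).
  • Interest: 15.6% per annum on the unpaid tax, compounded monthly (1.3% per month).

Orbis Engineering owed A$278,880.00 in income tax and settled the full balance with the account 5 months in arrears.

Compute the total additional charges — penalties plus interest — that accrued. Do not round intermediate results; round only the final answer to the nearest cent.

Late-payment penalty = 1.5% × A$278,880.00 × 5 mo = A$20,916.00
Interest: A$278,880.00 × ((1 + 0.013)^5 − 1) = A$278,880.00 × 0.0667121… = A$18,604.6741…
Penalties + interest = A$20,916.0000 + A$18,604.6741… = A$39,520.67

A$39,520.67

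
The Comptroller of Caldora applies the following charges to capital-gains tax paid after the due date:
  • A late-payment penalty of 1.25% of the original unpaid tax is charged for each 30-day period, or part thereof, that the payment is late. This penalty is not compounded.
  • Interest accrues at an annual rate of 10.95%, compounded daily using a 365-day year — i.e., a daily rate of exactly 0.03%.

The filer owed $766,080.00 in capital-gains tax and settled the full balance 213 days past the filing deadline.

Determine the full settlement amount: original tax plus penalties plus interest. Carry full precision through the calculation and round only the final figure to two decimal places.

Penalty periods: ⌈213/30⌉ = 8; penalty = 8 × 1.25% × $766,080.00 = $76,608.00
Interest: $766,080.00 × ((1 + 0.0003)^213 − 1) = $766,080.00 × 0.06597558… = $50,542.5719…
Total = $766,080.00 + $76,608.0000 + $50,542.5719… = $893,230.57

$893,230.57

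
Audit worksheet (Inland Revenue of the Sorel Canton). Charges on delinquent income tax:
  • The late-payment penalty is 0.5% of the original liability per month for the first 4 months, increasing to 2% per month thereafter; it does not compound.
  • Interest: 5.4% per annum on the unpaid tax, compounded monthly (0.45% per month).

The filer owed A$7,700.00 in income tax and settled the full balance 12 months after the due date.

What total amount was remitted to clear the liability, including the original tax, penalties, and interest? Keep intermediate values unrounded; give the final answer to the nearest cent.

Penalty, months 1–4: 4 × 0.5% × A$7,700.00 = A$154.00
Penalty, months 5–12: 8 × 2% × A$7,700.00 = A$1,232.00
Interest: A$7,700.00 × ((1 + 0.0045)^12 − 1) = A$7,700.00 × 0.0553568… = A$426.2470…
Total = A$7,700.00 + A$1,386.0000 + A$426.2470… = A$9,512.25

A$9,512.25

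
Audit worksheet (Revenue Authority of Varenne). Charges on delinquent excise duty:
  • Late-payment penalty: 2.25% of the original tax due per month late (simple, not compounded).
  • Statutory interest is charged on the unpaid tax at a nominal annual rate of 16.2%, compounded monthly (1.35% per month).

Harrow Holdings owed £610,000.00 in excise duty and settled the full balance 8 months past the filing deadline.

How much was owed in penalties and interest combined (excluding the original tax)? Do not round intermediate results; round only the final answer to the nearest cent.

£178,878.31

Late-payment penalty: 8 × 2.25% × £610,000.00 = £109,800.00
Interest: £610,000.00 × ((1 + 0.0135)^8 − 1) = £610,000.00 × 0.1132431… = £69,078.3101…
Penalties + interest = £109,800.0000 + £69,078.3101… = £178,878.31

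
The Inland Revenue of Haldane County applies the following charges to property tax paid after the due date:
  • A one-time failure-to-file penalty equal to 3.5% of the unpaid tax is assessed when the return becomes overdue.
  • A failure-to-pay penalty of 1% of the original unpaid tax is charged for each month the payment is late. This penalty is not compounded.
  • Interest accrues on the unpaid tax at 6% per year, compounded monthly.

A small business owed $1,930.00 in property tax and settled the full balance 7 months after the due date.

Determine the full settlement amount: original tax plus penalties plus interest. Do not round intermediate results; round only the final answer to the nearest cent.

$2,201.22

Failure-to-file penalty: 3.5% × $1,930.00 = $67.55
Failure-to-pay penalty = 1% × $1,930.00 × 7 mo = $135.10
Interest (6%/yr ÷ 12 = 0.5%/month): $1,930.00 × ((1 + 0.005)^7 − 1) = $68.5717…
Total = $1,930.00 + $202.6500 + $68.5717… = $2,201.22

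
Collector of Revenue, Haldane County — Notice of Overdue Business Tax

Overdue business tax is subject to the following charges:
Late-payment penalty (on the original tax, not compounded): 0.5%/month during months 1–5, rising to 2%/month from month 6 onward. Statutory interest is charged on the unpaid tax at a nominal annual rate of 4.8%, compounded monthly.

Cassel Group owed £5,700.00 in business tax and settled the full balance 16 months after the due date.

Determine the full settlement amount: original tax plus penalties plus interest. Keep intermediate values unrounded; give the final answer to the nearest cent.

£7,472.45

Penalty, months 1–5: 5 × 0.5% × £5,700.00 = £142.50
Penalty, months 6–16: 11 × 2% × £5,700.00 = £1,254.00
Interest (4.8%/yr ÷ 12 = 0.4%/month): £5,700.00 × ((1 + 0.004)^16 − 1) = £375.9510…
Total = £5,700.00 + £1,396.5000 + £375.9510… = £7,472.45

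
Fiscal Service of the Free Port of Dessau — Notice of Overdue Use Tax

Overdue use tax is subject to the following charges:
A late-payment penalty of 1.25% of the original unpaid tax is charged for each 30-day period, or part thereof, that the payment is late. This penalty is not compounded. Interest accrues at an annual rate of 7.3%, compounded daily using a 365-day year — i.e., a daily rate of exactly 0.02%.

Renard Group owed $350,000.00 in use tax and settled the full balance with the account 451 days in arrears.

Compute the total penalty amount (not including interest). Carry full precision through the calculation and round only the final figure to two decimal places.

$70,000.00

Penalty periods: ⌈451/30⌉ = 16; penalty = 16 × 1.25% × $350,000.00 = $70,000.00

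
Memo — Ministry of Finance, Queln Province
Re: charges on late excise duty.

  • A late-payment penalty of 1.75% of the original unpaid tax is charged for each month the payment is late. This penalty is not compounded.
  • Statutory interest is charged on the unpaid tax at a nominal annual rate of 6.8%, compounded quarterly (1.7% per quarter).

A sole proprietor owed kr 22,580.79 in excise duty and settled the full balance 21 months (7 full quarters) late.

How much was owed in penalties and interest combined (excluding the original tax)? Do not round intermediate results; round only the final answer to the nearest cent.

kr 11,126.55

Late-payment penalty = 1.75% × kr 22,580.79 × 21 mo = kr 8,298.44…
Interest: kr 22,580.79 × ((1 + 0.017)^7 − 1) = kr 22,580.79 × 0.1252439… = kr 2,828.1064…
Penalties + interest = kr 8,298.4403… + kr 2,828.1064… = kr 11,126.55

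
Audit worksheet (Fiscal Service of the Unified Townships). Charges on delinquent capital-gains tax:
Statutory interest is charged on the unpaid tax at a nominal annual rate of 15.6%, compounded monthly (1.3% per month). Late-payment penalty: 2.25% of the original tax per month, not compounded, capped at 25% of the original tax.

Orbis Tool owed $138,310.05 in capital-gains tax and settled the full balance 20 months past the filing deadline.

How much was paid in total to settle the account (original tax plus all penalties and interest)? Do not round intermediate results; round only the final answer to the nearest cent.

Penalty (uncapped): 20 × 2.25% × $138,310.05 = $62,239.52…; cap = 25% × $138,310.05 = $34,577.51… → penalty = $34,577.51…
Interest: $138,310.05 × ((1 + 0.013)^20 − 1) = $138,310.05 × 0.2947589… = $40,768.1191…
Total = $138,310.05 + $34,577.5125 + $40,768.1191… = $213,655.68

$213,655.68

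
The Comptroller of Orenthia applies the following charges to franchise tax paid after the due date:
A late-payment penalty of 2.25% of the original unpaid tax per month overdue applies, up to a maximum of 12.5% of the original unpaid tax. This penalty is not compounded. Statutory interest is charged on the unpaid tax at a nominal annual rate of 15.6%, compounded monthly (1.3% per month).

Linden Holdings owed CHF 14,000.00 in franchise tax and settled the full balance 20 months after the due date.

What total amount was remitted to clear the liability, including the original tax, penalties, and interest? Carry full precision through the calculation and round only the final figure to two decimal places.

Penalty (uncapped): 20 × 2.25% × CHF 14,000.00 = CHF 6,300.00; cap = 12.5% × CHF 14,000.00 = CHF 1,750.00 → penalty = CHF 1,750.00
Interest: CHF 14,000.00 × ((1 + 0.013)^20 − 1) = CHF 14,000.00 × 0.2947589… = CHF 4,126.6247…
Total = CHF 14,000.00 + CHF 1,750.0000 + CHF 4,126.6247… = CHF 19,876.62

CHF 19,876.62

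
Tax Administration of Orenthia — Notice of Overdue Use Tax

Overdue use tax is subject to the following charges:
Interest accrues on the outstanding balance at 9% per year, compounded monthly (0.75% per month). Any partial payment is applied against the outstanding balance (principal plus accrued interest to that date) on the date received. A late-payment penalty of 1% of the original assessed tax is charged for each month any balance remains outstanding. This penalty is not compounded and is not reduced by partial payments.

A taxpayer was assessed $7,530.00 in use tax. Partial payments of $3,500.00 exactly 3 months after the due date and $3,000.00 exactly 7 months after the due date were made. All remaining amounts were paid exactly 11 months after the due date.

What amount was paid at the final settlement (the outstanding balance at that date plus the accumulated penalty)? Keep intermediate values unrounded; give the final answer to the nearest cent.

Balance at month 3: $7,530.0000 × (1 + 0.0075)^3 = $7,700.6989…
After $3,500.00 payment: $7,700.6989… − $3,500.00 = $4,200.6989…
Balance at month 7: $4,200.6989… × (1 + 0.0075)^4 = $4,328.1447…
After $3,000.00 payment: $4,328.1447… − $3,000.00 = $1,328.1447…
Balance at month 11: $1,328.1447… × (1 + 0.0075)^4 = $1,368.4395…
Penalty: 11 × 1% × $7,530.00 = $828.30
Final settlement = outstanding balance + penalty = $1,368.4395… + $828.30 = $2,196.74

$2,196.74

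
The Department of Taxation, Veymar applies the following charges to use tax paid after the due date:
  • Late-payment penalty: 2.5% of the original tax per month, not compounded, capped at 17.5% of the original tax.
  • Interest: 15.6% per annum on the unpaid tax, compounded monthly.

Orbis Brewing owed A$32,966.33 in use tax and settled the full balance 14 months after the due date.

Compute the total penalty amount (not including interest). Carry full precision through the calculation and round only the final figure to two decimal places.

Penalty (uncapped): 14 × 2.5% × A$32,966.33 = A$11,538.22…; cap = 17.5% × A$32,966.33 = A$5,769.11… → penalty = A$5,769.11…

A$5,769.11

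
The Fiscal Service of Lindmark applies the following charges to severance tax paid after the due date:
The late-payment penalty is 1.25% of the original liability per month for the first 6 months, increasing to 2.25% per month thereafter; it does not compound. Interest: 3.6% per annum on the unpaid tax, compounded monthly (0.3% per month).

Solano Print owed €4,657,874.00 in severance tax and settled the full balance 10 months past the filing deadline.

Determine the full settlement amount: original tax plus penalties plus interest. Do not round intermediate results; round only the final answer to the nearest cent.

€5,568,061.04

Penalty, months 1–6: 6 × 1.25% × €4,657,874.00 = €349,340.55
Penalty, months 7–10: 4 × 2.25% × €4,657,874.00 = €419,208.66
Interest: €4,657,874.00 × ((1 + 0.003)^10 − 1) = €4,657,874.00 × 0.0304083… = €141,637.8300…
Total = €4,657,874.00 + €768,549.2100 + €141,637.8300… = €5,568,061.04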